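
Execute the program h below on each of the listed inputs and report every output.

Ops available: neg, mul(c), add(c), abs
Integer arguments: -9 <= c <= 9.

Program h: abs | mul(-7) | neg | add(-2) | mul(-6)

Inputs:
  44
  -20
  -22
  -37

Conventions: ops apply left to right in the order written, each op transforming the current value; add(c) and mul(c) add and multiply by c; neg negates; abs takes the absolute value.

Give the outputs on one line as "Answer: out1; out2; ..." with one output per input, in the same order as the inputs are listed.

-1836; -828; -912; -1542

Execution, op by op:
  44 -> 44 -> -308 -> 308 -> 306 -> -1836
  -20 -> 20 -> -140 -> 140 -> 138 -> -828
  -22 -> 22 -> -154 -> 154 -> 152 -> -912
  -37 -> 37 -> -259 -> 259 -> 257 -> -1542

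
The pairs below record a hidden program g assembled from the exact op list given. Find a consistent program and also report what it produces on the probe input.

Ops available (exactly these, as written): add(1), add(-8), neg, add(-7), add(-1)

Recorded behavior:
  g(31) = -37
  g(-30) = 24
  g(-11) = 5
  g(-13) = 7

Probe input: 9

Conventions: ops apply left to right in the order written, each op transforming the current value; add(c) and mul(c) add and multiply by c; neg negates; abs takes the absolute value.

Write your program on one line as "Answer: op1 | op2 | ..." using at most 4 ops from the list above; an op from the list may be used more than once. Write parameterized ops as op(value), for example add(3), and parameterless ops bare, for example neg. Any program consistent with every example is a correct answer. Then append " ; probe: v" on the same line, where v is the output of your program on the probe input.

neg | add(-7) | add(1) ; probe: -15

Check, running the answer program on each example:
  31 -> -31 -> -38 -> -37
  -30 -> 30 -> 23 -> 24
  -11 -> 11 -> 4 -> 5
  -13 -> 13 -> 6 -> 7
  probe: 9 -> -9 -> -16 -> -15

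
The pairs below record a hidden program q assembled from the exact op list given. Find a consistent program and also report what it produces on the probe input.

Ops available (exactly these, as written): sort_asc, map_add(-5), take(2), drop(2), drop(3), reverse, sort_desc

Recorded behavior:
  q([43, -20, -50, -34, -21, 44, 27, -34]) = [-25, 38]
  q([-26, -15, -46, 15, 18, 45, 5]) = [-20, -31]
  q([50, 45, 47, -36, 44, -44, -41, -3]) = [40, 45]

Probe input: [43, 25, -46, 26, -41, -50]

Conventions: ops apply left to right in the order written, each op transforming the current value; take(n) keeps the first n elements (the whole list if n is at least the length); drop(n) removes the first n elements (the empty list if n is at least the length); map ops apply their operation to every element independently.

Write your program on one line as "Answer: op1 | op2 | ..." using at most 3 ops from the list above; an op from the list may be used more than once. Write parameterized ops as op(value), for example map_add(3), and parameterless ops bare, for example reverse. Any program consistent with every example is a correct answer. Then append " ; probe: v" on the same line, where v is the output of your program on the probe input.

take(2) | map_add(-5) | reverse ; probe: [20, 38]

Check, running the answer program on each example:
  [43, -20, -50, -34, -21, 44, 27, -34] -> [43, -20] -> [38, -25] -> [-25, 38]
  [-26, -15, -46, 15, 18, 45, 5] -> [-26, -15] -> [-31, -20] -> [-20, -31]
  [50, 45, 47, -36, 44, -44, -41, -3] -> [50, 45] -> [45, 40] -> [40, 45]
  probe: [43, 25, -46, 26, -41, -50] -> [43, 25] -> [38, 20] -> [20, 38]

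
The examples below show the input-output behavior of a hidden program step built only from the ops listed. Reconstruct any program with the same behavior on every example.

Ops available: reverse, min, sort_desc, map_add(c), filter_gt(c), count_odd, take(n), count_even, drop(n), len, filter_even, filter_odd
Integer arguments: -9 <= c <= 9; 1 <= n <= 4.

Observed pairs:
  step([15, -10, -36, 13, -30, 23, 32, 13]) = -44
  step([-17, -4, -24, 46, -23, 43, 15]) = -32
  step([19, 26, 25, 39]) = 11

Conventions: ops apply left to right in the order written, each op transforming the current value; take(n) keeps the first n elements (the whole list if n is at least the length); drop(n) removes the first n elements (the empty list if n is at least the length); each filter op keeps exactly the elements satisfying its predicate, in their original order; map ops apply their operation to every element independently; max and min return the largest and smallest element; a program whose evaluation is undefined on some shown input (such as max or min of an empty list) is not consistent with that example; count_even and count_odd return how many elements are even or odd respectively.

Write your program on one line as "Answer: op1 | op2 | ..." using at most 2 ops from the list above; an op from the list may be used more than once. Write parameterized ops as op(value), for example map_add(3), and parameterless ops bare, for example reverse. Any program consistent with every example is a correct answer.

map_add(-8) | min

Check, running the answer program on each example:
  [15, -10, -36, 13, -30, 23, 32, 13] -> [7, -18, -44, 5, -38, 15, 24, 5] -> -44
  [-17, -4, -24, 46, -23, 43, 15] -> [-25, -12, -32, 38, -31, 35, 7] -> -32
  [19, 26, 25, 39] -> [11, 18, 17, 31] -> 11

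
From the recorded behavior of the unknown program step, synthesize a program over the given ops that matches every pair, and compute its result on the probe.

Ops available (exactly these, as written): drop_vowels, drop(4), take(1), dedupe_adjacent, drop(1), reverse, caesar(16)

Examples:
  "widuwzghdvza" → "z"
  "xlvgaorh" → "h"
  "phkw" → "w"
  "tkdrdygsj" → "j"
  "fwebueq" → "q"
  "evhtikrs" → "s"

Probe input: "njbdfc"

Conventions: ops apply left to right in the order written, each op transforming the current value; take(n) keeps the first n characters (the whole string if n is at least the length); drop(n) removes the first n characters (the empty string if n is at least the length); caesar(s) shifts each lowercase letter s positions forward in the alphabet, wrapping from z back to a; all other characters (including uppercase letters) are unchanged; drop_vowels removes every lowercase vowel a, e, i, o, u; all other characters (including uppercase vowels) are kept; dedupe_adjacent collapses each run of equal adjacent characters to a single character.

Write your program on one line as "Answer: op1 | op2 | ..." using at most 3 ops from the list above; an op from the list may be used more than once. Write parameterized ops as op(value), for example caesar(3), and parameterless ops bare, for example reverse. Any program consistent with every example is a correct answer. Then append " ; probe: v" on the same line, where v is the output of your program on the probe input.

reverse | drop_vowels | take(1) ; probe: "c"

Check, running the answer program on each example:
  "widuwzghdvza" -> "azvdhgzwudiw" -> "zvdhgzwdw" -> "z"
  "xlvgaorh" -> "hroagvlx" -> "hrgvlx" -> "h"
  "phkw" -> "wkhp" -> "wkhp" -> "w"
  "tkdrdygsj" -> "jsgydrdkt" -> "jsgydrdkt" -> "j"
  "fwebueq" -> "qeubewf" -> "qbwf" -> "q"
  "evhtikrs" -> "srkithve" -> "srkthv" -> "s"
  probe: "njbdfc" -> "cfdbjn" -> "cfdbjn" -> "c"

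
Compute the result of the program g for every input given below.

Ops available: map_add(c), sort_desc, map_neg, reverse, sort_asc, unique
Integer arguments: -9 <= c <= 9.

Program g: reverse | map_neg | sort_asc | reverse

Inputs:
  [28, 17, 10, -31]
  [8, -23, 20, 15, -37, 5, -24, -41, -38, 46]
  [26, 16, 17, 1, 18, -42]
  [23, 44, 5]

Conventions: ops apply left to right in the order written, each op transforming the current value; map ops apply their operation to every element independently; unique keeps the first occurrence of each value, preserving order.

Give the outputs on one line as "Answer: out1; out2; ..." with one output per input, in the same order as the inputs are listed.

Execution, op by op:
  [28, 17, 10, -31] -> [-31, 10, 17, 28] -> [31, -10, -17, -28] -> [-28, -17, -10, 31] -> [31, -10, -17, -28]
  [8, -23, 20, 15, -37, 5, -24, -41, -38, 46] -> [46, -38, -41, -24, 5, -37, 15, 20, -23, 8] -> [-46, 38, 41, 24, -5, 37, -15, -20, 23, -8] -> [-46, -20, -15, -8, -5, 23, 24, 37, 38, 41] -> [41, 38, 37, 24, 23, -5, -8, -15, -20, -46]
  [26, 16, 17, 1, 18, -42] -> [-42, 18, 1, 17, 16, 26] -> [42, -18, -1, -17, -16, -26] -> [-26, -18, -17, -16, -1, 42] -> [42, -1, -16, -17, -18, -26]
  [23, 44, 5] -> [5, 44, 23] -> [-5, -44, -23] -> [-44, -23, -5] -> [-5, -23, -44]

[31, -10, -17, -28]; [41, 38, 37, 24, 23, -5, -8, -15, -20, -46]; [42, -1, -16, -17, -18, -26]; [-5, -23, -44]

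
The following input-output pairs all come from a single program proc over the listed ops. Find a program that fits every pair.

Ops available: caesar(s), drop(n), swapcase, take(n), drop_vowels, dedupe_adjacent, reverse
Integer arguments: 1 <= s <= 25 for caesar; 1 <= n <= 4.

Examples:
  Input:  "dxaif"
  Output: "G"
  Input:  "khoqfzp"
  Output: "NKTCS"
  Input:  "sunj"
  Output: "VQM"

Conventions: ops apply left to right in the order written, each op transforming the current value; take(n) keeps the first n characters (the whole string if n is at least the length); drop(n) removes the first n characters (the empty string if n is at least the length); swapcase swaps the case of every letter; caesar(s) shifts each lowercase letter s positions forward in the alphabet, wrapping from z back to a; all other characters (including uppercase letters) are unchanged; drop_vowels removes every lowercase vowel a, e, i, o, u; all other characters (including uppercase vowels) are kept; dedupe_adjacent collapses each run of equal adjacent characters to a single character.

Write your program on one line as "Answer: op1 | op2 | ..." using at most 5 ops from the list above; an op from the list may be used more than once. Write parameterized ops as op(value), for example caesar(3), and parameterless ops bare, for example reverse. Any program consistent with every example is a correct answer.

drop_vowels | caesar(15) | caesar(14) | drop_vowels | swapcase

Check, running the answer program on each example:
  "dxaif" -> "dxf" -> "smu" -> "gai" -> "g" -> "G"
  "khoqfzp" -> "khqfzp" -> "zwfuoe" -> "nktics" -> "nktcs" -> "NKTCS"
  "sunj" -> "snj" -> "hcy" -> "vqm" -> "vqm" -> "VQM"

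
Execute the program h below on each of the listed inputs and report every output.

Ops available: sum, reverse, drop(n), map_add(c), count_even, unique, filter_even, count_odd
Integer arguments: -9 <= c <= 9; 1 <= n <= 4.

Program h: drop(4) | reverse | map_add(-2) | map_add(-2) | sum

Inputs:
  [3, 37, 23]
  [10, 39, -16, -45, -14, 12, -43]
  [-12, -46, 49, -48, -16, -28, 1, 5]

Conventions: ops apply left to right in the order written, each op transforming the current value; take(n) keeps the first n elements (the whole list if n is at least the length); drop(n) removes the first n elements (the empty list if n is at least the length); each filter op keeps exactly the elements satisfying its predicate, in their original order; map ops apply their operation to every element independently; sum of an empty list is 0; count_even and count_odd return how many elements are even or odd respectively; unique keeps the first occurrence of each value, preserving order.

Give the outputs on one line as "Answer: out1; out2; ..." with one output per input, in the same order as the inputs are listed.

Execution, op by op:
  [3, 37, 23] -> [] -> [] -> [] -> [] -> 0
  [10, 39, -16, -45, -14, 12, -43] -> [-14, 12, -43] -> [-43, 12, -14] -> [-45, 10, -16] -> [-47, 8, -18] -> -57
  [-12, -46, 49, -48, -16, -28, 1, 5] -> [-16, -28, 1, 5] -> [5, 1, -28, -16] -> [3, -1, -30, -18] -> [1, -3, -32, -20] -> -54

0; -57; -54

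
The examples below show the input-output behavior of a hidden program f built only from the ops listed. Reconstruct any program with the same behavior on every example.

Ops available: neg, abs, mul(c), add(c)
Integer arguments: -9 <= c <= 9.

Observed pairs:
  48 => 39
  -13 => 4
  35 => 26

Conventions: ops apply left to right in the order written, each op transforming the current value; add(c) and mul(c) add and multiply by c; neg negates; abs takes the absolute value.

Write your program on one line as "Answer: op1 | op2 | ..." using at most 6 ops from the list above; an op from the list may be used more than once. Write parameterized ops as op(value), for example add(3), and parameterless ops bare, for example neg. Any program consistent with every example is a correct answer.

abs | neg | add(-2) | add(8) | mul(-1) | add(-3)

Check, running the answer program on each example:
  48 -> 48 -> -48 -> -50 -> -42 -> 42 -> 39
  -13 -> 13 -> -13 -> -15 -> -7 -> 7 -> 4
  35 -> 35 -> -35 -> -37 -> -29 -> 29 -> 26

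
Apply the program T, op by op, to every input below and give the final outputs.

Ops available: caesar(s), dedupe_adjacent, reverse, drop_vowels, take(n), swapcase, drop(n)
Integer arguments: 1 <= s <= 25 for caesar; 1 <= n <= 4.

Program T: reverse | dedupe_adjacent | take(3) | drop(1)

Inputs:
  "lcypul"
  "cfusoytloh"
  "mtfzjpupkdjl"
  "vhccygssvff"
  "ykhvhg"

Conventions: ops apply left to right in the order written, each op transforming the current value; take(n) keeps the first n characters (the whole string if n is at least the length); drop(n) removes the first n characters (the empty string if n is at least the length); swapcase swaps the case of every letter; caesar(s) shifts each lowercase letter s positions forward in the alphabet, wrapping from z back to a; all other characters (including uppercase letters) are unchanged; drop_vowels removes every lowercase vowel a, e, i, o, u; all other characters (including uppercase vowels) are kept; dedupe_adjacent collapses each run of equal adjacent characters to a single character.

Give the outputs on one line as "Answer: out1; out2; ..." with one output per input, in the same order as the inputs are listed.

"up"; "ol"; "jd"; "vs"; "hv"

Execution, op by op:
  "lcypul" -> "lupycl" -> "lupycl" -> "lup" -> "up"
  "cfusoytloh" -> "holtyosufc" -> "holtyosufc" -> "hol" -> "ol"
  "mtfzjpupkdjl" -> "ljdkpupjzftm" -> "ljdkpupjzftm" -> "ljd" -> "jd"
  "vhccygssvff" -> "ffvssgycchv" -> "fvsgychv" -> "fvs" -> "vs"
  "ykhvhg" -> "ghvhky" -> "ghvhky" -> "ghv" -> "hv"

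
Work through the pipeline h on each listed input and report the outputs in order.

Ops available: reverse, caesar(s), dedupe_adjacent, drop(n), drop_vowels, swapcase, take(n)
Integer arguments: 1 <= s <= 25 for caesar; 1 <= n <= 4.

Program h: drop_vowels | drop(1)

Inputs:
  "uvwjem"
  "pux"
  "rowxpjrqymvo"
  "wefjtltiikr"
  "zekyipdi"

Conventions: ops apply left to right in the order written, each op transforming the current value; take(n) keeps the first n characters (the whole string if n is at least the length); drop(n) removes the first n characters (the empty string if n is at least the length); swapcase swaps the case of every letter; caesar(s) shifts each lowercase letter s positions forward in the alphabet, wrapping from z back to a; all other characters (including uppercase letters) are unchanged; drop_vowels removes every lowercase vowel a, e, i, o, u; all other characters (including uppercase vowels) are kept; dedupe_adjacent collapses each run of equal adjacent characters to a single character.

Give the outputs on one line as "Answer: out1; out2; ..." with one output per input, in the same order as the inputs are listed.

"wjm"; "x"; "wxpjrqymv"; "fjtltkr"; "kypd"

Execution, op by op:
  "uvwjem" -> "vwjm" -> "wjm"
  "pux" -> "px" -> "x"
  "rowxpjrqymvo" -> "rwxpjrqymv" -> "wxpjrqymv"
  "wefjtltiikr" -> "wfjtltkr" -> "fjtltkr"
  "zekyipdi" -> "zkypd" -> "kypd"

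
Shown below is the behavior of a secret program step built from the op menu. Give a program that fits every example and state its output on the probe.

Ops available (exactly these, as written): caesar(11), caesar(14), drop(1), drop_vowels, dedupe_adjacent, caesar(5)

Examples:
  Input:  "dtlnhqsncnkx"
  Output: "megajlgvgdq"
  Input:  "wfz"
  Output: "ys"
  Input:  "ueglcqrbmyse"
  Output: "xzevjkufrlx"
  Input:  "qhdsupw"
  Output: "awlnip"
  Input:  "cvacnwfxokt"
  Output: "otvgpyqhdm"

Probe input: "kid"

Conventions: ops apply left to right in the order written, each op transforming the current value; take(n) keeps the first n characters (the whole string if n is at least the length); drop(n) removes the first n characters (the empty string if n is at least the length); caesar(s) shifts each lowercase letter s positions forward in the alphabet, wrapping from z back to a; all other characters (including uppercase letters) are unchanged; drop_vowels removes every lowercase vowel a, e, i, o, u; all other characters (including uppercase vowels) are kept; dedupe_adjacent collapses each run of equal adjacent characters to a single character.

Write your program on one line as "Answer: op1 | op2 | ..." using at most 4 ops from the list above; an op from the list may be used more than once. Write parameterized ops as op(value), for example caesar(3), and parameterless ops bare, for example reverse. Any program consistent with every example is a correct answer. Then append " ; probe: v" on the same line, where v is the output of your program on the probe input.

drop(1) | caesar(14) | caesar(5) ; probe: "bw"

Check, running the answer program on each example:
  "dtlnhqsncnkx" -> "tlnhqsncnkx" -> "hzbvegbqbyl" -> "megajlgvgdq"
  "wfz" -> "fz" -> "tn" -> "ys"
  "ueglcqrbmyse" -> "eglcqrbmyse" -> "suzqefpamgs" -> "xzevjkufrlx"
  "qhdsupw" -> "hdsupw" -> "vrgidk" -> "awlnip"
  "cvacnwfxokt" -> "vacnwfxokt" -> "joqbktlcyh" -> "otvgpyqhdm"
  probe: "kid" -> "id" -> "wr" -> "bw"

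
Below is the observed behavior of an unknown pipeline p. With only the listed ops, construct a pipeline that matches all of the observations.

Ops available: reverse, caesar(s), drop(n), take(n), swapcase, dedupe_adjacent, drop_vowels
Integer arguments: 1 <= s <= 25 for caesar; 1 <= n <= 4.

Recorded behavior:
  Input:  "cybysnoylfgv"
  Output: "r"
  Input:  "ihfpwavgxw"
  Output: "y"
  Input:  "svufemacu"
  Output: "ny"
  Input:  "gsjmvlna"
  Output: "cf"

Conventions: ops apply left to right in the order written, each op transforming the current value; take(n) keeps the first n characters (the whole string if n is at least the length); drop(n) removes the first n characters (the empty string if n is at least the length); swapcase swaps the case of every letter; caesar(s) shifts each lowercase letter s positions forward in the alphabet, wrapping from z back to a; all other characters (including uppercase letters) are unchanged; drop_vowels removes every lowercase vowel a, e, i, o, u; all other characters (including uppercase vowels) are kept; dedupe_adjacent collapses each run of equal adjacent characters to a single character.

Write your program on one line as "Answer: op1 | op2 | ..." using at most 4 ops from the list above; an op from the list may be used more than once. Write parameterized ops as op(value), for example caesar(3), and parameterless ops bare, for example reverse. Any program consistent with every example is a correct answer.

drop(2) | caesar(19) | take(2) | drop_vowels

Check, running the answer program on each example:
  "cybysnoylfgv" -> "bysnoylfgv" -> "urlghreyzo" -> "ur" -> "r"
  "ihfpwavgxw" -> "fpwavgxw" -> "yiptozqp" -> "yi" -> "y"
  "svufemacu" -> "ufemacu" -> "nyxftvn" -> "ny" -> "ny"
  "gsjmvlna" -> "jmvlna" -> "cfoegt" -> "cf" -> "cf"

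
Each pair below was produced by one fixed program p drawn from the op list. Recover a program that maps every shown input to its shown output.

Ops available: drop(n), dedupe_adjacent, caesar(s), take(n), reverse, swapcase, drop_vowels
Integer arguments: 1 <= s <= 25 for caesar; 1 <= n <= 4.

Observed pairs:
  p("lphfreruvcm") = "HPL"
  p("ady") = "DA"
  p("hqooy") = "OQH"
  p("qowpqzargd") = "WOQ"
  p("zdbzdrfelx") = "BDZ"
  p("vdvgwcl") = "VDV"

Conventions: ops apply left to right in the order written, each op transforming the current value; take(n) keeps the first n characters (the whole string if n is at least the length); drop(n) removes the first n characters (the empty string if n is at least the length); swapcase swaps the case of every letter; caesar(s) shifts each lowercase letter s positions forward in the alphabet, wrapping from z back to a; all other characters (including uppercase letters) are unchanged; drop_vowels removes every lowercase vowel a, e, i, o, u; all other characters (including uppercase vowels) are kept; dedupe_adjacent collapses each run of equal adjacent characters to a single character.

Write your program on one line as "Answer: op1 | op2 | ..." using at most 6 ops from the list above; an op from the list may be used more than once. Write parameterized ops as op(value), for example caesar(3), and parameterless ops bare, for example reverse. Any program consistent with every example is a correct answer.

dedupe_adjacent | take(4) | swapcase | reverse | drop(1)

Check, running the answer program on each example:
  "lphfreruvcm" -> "lphfreruvcm" -> "lphf" -> "LPHF" -> "FHPL" -> "HPL"
  "ady" -> "ady" -> "ady" -> "ADY" -> "YDA" -> "DA"
  "hqooy" -> "hqoy" -> "hqoy" -> "HQOY" -> "YOQH" -> "OQH"
  "qowpqzargd" -> "qowpqzargd" -> "qowp" -> "QOWP" -> "PWOQ" -> "WOQ"
  "zdbzdrfelx" -> "zdbzdrfelx" -> "zdbz" -> "ZDBZ" -> "ZBDZ" -> "BDZ"
  "vdvgwcl" -> "vdvgwcl" -> "vdvg" -> "VDVG" -> "GVDV" -> "VDV"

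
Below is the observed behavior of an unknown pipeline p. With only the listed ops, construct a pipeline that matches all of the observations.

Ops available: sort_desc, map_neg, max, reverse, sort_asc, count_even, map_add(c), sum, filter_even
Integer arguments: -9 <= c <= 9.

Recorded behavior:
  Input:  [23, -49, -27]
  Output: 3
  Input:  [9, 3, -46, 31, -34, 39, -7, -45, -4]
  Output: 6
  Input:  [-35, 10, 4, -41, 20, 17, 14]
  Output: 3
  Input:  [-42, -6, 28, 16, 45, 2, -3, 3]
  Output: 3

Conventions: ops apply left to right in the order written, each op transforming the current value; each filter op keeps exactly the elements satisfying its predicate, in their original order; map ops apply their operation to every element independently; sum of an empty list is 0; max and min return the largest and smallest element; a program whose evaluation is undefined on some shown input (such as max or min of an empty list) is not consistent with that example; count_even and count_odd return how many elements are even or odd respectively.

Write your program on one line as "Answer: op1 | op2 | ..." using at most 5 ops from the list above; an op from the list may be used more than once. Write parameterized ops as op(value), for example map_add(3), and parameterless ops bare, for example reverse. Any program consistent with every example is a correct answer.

map_add(7) | sort_desc | sort_asc | count_even

Check, running the answer program on each example:
  [23, -49, -27] -> [30, -42, -20] -> [30, -20, -42] -> [-42, -20, 30] -> 3
  [9, 3, -46, 31, -34, 39, -7, -45, -4] -> [16, 10, -39, 38, -27, 46, 0, -38, 3] -> [46, 38, 16, 10, 3, 0, -27, -38, -39] -> [-39, -38, -27, 0, 3, 10, 16, 38, 46] -> 6
  [-35, 10, 4, -41, 20, 17, 14] -> [-28, 17, 11, -34, 27, 24, 21] -> [27, 24, 21, 17, 11, -28, -34] -> [-34, -28, 11, 17, 21, 24, 27] -> 3
  [-42, -6, 28, 16, 45, 2, -3, 3] -> [-35, 1, 35, 23, 52, 9, 4, 10] -> [52, 35, 23, 10, 9, 4, 1, -35] -> [-35, 1, 4, 9, 10, 23, 35, 52] -> 3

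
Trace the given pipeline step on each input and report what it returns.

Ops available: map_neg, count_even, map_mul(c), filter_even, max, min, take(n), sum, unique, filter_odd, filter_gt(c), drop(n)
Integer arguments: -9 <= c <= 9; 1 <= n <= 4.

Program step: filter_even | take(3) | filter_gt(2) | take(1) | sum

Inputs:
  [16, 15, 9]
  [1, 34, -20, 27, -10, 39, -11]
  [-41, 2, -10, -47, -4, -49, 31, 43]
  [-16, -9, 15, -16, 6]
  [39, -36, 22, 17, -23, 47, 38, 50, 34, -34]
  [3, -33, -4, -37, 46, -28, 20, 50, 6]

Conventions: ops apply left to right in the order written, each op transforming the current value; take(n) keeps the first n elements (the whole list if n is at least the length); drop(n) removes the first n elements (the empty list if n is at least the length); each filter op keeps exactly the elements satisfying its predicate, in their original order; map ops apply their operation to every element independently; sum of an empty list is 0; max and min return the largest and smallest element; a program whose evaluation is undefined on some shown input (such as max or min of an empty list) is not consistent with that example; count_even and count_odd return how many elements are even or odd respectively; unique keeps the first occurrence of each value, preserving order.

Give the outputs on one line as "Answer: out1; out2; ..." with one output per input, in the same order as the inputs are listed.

16; 34; 0; 6; 22; 46

Execution, op by op:
  [16, 15, 9] -> [16] -> [16] -> [16] -> [16] -> 16
  [1, 34, -20, 27, -10, 39, -11] -> [34, -20, -10] -> [34, -20, -10] -> [34] -> [34] -> 34
  [-41, 2, -10, -47, -4, -49, 31, 43] -> [2, -10, -4] -> [2, -10, -4] -> [] -> [] -> 0
  [-16, -9, 15, -16, 6] -> [-16, -16, 6] -> [-16, -16, 6] -> [6] -> [6] -> 6
  [39, -36, 22, 17, -23, 47, 38, 50, 34, -34] -> [-36, 22, 38, 50, 34, -34] -> [-36, 22, 38] -> [22, 38] -> [22] -> 22
  [3, -33, -4, -37, 46, -28, 20, 50, 6] -> [-4, 46, -28, 20, 50, 6] -> [-4, 46, -28] -> [46] -> [46] -> 46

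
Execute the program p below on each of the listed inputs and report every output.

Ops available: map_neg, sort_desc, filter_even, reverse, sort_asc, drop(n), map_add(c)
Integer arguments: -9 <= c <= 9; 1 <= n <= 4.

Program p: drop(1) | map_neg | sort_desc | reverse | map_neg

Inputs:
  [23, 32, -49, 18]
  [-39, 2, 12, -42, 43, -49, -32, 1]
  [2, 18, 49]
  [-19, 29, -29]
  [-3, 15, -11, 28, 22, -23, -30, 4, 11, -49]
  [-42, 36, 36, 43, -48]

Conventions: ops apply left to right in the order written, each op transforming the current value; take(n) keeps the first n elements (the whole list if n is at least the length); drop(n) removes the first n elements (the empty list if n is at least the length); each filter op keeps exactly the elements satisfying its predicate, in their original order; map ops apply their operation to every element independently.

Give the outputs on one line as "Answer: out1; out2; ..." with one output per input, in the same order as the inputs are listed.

[32, 18, -49]; [43, 12, 2, 1, -32, -42, -49]; [49, 18]; [29, -29]; [28, 22, 15, 11, 4, -11, -23, -30, -49]; [43, 36, 36, -48]

Execution, op by op:
  [23, 32, -49, 18] -> [32, -49, 18] -> [-32, 49, -18] -> [49, -18, -32] -> [-32, -18, 49] -> [32, 18, -49]
  [-39, 2, 12, -42, 43, -49, -32, 1] -> [2, 12, -42, 43, -49, -32, 1] -> [-2, -12, 42, -43, 49, 32, -1] -> [49, 42, 32, -1, -2, -12, -43] -> [-43, -12, -2, -1, 32, 42, 49] -> [43, 12, 2, 1, -32, -42, -49]
  [2, 18, 49] -> [18, 49] -> [-18, -49] -> [-18, -49] -> [-49, -18] -> [49, 18]
  [-19, 29, -29] -> [29, -29] -> [-29, 29] -> [29, -29] -> [-29, 29] -> [29, -29]
  [-3, 15, -11, 28, 22, -23, -30, 4, 11, -49] -> [15, -11, 28, 22, -23, -30, 4, 11, -49] -> [-15, 11, -28, -22, 23, 30, -4, -11, 49] -> [49, 30, 23, 11, -4, -11, -15, -22, -28] -> [-28, -22, -15, -11, -4, 11, 23, 30, 49] -> [28, 22, 15, 11, 4, -11, -23, -30, -49]
  [-42, 36, 36, 43, -48] -> [36, 36, 43, -48] -> [-36, -36, -43, 48] -> [48, -36, -36, -43] -> [-43, -36, -36, 48] -> [43, 36, 36, -48]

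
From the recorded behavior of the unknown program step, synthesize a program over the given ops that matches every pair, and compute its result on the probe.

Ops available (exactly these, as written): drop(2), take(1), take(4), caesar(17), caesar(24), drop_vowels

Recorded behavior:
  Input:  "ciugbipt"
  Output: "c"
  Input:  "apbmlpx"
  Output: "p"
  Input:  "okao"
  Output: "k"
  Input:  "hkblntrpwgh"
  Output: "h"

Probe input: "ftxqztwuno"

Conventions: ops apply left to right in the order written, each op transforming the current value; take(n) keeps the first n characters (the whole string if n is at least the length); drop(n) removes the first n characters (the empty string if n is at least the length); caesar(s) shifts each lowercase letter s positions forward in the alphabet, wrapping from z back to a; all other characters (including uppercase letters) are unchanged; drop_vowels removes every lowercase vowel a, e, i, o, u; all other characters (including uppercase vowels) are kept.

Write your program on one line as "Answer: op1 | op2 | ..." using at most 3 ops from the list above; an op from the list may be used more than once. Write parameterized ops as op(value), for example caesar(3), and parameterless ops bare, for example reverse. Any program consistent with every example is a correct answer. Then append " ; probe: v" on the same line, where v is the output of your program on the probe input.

take(4) | drop_vowels | take(1) ; probe: "f"

Check, running the answer program on each example:
  "ciugbipt" -> "ciug" -> "cg" -> "c"
  "apbmlpx" -> "apbm" -> "pbm" -> "p"
  "okao" -> "okao" -> "k" -> "k"
  "hkblntrpwgh" -> "hkbl" -> "hkbl" -> "h"
  probe: "ftxqztwuno" -> "ftxq" -> "ftxq" -> "f"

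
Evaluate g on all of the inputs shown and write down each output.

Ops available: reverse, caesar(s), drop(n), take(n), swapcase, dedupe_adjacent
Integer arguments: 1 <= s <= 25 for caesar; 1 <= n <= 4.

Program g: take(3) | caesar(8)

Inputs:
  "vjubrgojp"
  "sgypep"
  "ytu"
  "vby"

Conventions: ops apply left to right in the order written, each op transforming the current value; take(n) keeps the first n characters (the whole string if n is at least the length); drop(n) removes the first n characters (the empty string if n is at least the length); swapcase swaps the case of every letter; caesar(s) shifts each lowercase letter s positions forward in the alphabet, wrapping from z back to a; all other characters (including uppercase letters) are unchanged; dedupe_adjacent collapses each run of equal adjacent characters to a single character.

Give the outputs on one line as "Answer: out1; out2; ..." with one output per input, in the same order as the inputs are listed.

"drc"; "aog"; "gbc"; "djg"

Execution, op by op:
  "vjubrgojp" -> "vju" -> "drc"
  "sgypep" -> "sgy" -> "aog"
  "ytu" -> "ytu" -> "gbc"
  "vby" -> "vby" -> "djg"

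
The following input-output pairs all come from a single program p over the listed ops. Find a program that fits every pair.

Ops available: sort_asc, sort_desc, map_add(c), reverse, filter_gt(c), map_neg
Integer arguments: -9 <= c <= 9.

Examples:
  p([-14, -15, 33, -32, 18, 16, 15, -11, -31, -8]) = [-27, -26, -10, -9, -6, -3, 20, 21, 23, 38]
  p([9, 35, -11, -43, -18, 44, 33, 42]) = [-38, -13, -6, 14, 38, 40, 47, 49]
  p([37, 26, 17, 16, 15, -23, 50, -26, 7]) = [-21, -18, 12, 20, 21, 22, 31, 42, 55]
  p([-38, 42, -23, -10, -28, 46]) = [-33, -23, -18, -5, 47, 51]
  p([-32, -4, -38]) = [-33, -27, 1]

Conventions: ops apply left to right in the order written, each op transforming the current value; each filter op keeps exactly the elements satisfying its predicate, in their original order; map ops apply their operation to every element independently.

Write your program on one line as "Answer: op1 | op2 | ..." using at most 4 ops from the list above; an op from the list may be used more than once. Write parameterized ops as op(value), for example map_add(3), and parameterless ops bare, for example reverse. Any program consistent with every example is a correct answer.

sort_desc | sort_asc | map_add(5)

Check, running the answer program on each example:
  [-14, -15, 33, -32, 18, 16, 15, -11, -31, -8] -> [33, 18, 16, 15, -8, -11, -14, -15, -31, -32] -> [-32, -31, -15, -14, -11, -8, 15, 16, 18, 33] -> [-27, -26, -10, -9, -6, -3, 20, 21, 23, 38]
  [9, 35, -11, -43, -18, 44, 33, 42] -> [44, 42, 35, 33, 9, -11, -18, -43] -> [-43, -18, -11, 9, 33, 35, 42, 44] -> [-38, -13, -6, 14, 38, 40, 47, 49]
  [37, 26, 17, 16, 15, -23, 50, -26, 7] -> [50, 37, 26, 17, 16, 15, 7, -23, -26] -> [-26, -23, 7, 15, 16, 17, 26, 37, 50] -> [-21, -18, 12, 20, 21, 22, 31, 42, 55]
  [-38, 42, -23, -10, -28, 46] -> [46, 42, -10, -23, -28, -38] -> [-38, -28, -23, -10, 42, 46] -> [-33, -23, -18, -5, 47, 51]
  [-32, -4, -38] -> [-4, -32, -38] -> [-38, -32, -4] -> [-33, -27, 1]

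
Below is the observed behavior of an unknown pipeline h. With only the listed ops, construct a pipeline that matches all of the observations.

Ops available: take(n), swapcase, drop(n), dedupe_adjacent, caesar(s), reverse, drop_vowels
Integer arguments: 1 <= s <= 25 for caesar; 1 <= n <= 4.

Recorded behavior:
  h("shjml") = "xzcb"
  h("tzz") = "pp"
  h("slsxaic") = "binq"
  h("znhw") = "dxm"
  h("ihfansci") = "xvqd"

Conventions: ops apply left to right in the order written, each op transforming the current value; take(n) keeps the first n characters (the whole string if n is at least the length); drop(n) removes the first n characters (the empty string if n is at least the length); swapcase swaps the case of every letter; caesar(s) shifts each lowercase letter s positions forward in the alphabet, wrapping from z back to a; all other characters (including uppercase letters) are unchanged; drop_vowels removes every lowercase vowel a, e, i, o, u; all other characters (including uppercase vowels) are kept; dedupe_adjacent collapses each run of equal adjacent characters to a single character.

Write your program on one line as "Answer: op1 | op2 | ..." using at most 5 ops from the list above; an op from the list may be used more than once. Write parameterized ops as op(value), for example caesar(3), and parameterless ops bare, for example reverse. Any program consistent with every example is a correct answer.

caesar(10) | caesar(6) | drop(1) | take(4)

Check, running the answer program on each example:
  "shjml" -> "crtwv" -> "ixzcb" -> "xzcb" -> "xzcb"
  "tzz" -> "djj" -> "jpp" -> "pp" -> "pp"
  "slsxaic" -> "cvchksm" -> "ibinqys" -> "binqys" -> "binq"
  "znhw" -> "jxrg" -> "pdxm" -> "dxm" -> "dxm"
  "ihfansci" -> "srpkxcms" -> "yxvqdisy" -> "xvqdisy" -> "xvqd"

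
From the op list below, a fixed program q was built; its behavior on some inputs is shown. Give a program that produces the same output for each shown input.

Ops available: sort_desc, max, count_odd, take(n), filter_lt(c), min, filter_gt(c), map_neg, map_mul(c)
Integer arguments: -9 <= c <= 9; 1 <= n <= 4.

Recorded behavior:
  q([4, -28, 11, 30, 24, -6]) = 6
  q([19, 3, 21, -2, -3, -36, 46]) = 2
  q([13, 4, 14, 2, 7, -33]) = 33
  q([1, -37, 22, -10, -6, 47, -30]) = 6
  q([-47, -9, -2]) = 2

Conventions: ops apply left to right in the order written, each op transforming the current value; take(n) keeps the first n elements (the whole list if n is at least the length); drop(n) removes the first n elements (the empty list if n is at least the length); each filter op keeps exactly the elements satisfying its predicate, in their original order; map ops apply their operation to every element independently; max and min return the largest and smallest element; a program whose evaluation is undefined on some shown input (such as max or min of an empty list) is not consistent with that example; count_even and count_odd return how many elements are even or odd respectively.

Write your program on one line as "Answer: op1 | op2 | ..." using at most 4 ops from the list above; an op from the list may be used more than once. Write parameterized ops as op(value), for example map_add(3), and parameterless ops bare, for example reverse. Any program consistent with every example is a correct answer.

sort_desc | map_neg | filter_gt(1) | min

Check, running the answer program on each example:
  [4, -28, 11, 30, 24, -6] -> [30, 24, 11, 4, -6, -28] -> [-30, -24, -11, -4, 6, 28] -> [6, 28] -> 6
  [19, 3, 21, -2, -3, -36, 46] -> [46, 21, 19, 3, -2, -3, -36] -> [-46, -21, -19, -3, 2, 3, 36] -> [2, 3, 36] -> 2
  [13, 4, 14, 2, 7, -33] -> [14, 13, 7, 4, 2, -33] -> [-14, -13, -7, -4, -2, 33] -> [33] -> 33
  [1, -37, 22, -10, -6, 47, -30] -> [47, 22, 1, -6, -10, -30, -37] -> [-47, -22, -1, 6, 10, 30, 37] -> [6, 10, 30, 37] -> 6
  [-47, -9, -2] -> [-2, -9, -47] -> [2, 9, 47] -> [2, 9, 47] -> 2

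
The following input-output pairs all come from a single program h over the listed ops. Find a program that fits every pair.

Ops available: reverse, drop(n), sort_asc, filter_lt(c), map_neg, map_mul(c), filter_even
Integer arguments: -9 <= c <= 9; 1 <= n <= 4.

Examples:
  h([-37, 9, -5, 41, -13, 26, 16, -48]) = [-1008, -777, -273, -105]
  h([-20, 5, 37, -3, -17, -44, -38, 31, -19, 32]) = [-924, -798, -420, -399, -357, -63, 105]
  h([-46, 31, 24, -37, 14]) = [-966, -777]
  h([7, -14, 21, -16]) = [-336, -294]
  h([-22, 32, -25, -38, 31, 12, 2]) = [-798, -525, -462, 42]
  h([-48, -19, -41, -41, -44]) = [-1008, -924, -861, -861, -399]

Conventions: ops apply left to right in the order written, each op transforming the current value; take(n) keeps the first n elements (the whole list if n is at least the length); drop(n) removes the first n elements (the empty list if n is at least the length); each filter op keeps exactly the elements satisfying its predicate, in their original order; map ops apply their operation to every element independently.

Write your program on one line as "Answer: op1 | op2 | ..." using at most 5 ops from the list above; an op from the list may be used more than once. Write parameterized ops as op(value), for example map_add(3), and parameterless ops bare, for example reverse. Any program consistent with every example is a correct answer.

filter_lt(6) | reverse | sort_asc | map_mul(-7) | map_mul(-3)

Check, running the answer program on each example:
  [-37, 9, -5, 41, -13, 26, 16, -48] -> [-37, -5, -13, -48] -> [-48, -13, -5, -37] -> [-48, -37, -13, -5] -> [336, 259, 91, 35] -> [-1008, -777, -273, -105]
  [-20, 5, 37, -3, -17, -44, -38, 31, -19, 32] -> [-20, 5, -3, -17, -44, -38, -19] -> [-19, -38, -44, -17, -3, 5, -20] -> [-44, -38, -20, -19, -17, -3, 5] -> [308, 266, 140, 133, 119, 21, -35] -> [-924, -798, -420, -399, -357, -63, 105]
  [-46, 31, 24, -37, 14] -> [-46, -37] -> [-37, -46] -> [-46, -37] -> [322, 259] -> [-966, -777]
  [7, -14, 21, -16] -> [-14, -16] -> [-16, -14] -> [-16, -14] -> [112, 98] -> [-336, -294]
  [-22, 32, -25, -38, 31, 12, 2] -> [-22, -25, -38, 2] -> [2, -38, -25, -22] -> [-38, -25, -22, 2] -> [266, 175, 154, -14] -> [-798, -525, -462, 42]
  [-48, -19, -41, -41, -44] -> [-48, -19, -41, -41, -44] -> [-44, -41, -41, -19, -48] -> [-48, -44, -41, -41, -19] -> [336, 308, 287, 287, 133] -> [-1008, -924, -861, -861, -399]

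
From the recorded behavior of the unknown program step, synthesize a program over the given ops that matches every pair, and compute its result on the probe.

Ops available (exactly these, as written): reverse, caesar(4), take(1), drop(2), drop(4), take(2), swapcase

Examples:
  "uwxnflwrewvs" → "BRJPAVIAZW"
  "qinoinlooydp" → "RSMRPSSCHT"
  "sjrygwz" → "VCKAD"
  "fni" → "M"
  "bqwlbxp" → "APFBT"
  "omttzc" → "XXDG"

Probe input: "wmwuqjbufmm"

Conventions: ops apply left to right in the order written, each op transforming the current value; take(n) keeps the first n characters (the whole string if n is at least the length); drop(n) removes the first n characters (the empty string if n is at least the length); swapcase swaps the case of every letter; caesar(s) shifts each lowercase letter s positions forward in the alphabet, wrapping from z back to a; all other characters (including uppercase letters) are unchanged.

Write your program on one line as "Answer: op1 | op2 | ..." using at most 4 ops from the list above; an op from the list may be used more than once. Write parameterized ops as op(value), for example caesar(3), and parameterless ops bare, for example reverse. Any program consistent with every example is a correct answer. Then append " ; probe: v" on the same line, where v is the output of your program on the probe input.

caesar(4) | drop(2) | swapcase ; probe: "AYUNFYJQQ"

Check, running the answer program on each example:
  "uwxnflwrewvs" -> "yabrjpaviazw" -> "brjpaviazw" -> "BRJPAVIAZW"
  "qinoinlooydp" -> "umrsmrpsscht" -> "rsmrpsscht" -> "RSMRPSSCHT"
  "sjrygwz" -> "wnvckad" -> "vckad" -> "VCKAD"
  "fni" -> "jrm" -> "m" -> "M"
  "bqwlbxp" -> "fuapfbt" -> "apfbt" -> "APFBT"
  "omttzc" -> "sqxxdg" -> "xxdg" -> "XXDG"
  probe: "wmwuqjbufmm" -> "aqayunfyjqq" -> "ayunfyjqq" -> "AYUNFYJQQ"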